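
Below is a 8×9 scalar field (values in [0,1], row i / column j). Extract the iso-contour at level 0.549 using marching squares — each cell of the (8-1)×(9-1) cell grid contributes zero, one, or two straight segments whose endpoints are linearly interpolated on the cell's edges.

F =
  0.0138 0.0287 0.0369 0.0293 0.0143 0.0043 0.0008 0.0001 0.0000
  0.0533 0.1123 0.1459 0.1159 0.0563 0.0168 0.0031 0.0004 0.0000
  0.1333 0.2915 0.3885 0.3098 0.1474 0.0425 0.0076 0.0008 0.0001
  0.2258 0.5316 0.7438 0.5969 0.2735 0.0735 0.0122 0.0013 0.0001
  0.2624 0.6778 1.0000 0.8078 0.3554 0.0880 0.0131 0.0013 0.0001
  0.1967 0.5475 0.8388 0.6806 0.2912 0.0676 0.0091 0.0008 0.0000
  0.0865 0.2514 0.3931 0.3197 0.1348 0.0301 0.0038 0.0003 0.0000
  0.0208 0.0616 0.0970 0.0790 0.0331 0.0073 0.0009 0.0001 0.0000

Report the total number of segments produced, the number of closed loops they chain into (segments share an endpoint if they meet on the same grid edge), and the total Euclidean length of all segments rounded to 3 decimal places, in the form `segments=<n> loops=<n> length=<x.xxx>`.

segments=12 loops=1 length=9.329

cell (2,1): code 0100 → (2.452,2.000)–(3.000,1.082)
cell (2,2): code 1100 → (2.833,3.000)–(2.452,2.000)
cell (2,3): code 1000 → (3.000,3.148)–(2.833,3.000)
cell (3,0): code 0100 → (3.119,1.000)–(4.000,0.690)
cell (3,1): code 1110 → (3.000,1.082)–(3.119,1.000)
cell (3,3): code 1001 → (4.000,3.572)–(3.000,3.148)
cell (4,0): code 0010 → (4.000,0.690)–(4.988,1.000)
cell (4,1): code 0111 → (4.988,1.000)–(5.000,1.005)
cell (4,3): code 1001 → (5.000,3.338)–(4.000,3.572)
cell (5,1): code 0010 → (5.000,1.005)–(5.650,2.000)
cell (5,2): code 0011 → (5.650,2.000)–(5.365,3.000)
cell (5,3): code 0001 → (5.365,3.000)–(5.000,3.338)
total: 12 segments, chained into 1 closed loop(s), length Σ = 9.328537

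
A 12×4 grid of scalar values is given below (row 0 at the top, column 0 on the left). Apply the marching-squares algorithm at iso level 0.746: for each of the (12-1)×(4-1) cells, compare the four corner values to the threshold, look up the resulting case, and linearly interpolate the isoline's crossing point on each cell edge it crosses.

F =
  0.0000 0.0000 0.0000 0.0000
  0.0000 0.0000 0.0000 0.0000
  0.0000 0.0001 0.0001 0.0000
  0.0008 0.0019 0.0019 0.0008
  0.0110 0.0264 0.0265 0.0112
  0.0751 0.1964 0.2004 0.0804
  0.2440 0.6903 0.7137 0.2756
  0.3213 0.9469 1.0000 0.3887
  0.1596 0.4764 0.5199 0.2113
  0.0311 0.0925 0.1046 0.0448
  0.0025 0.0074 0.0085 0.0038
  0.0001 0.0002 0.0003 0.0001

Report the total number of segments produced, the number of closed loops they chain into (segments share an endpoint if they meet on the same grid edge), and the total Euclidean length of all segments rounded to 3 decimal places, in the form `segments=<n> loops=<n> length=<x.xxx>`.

cell (6,0): code 0100 → (6.217,1.000)–(7.000,0.679)
cell (6,1): code 1100 → (6.113,2.000)–(6.217,1.000)
cell (6,2): code 1000 → (7.000,2.416)–(6.113,2.000)
cell (7,0): code 0010 → (7.000,0.679)–(7.427,1.000)
cell (7,1): code 0011 → (7.427,1.000)–(7.529,2.000)
cell (7,2): code 0001 → (7.529,2.000)–(7.000,2.416)
total: 6 segments, chained into 1 closed loop(s), length Σ = 5.043497

segments=6 loops=1 length=5.043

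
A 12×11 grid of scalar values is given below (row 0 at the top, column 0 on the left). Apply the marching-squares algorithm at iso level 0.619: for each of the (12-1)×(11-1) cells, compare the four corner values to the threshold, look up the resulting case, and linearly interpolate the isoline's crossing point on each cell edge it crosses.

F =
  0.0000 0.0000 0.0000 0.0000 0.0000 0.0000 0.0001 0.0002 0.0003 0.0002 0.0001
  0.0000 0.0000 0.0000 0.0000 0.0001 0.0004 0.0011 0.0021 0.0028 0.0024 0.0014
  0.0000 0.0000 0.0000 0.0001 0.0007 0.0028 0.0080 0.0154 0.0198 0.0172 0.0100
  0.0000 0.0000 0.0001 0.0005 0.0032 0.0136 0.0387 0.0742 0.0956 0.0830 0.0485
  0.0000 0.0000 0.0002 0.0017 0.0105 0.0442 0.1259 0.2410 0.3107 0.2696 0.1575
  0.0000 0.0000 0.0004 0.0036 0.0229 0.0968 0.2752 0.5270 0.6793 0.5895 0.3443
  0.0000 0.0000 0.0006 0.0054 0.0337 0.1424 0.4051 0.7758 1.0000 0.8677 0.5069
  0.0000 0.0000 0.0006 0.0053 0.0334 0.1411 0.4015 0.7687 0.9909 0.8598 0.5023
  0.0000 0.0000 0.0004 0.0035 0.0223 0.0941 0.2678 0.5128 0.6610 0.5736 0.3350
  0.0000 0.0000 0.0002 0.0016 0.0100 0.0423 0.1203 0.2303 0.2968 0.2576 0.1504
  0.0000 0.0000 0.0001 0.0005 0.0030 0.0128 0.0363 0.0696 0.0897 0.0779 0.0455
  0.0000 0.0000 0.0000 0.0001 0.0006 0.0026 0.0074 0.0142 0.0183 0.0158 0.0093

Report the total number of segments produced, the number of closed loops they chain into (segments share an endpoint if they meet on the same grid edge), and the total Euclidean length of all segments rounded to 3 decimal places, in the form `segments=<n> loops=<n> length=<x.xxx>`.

cell (4,7): code 0100 → (4.836,8.000)–(5.000,7.604)
cell (4,8): code 1000 → (5.000,8.671)–(4.836,8.000)
cell (5,6): code 0100 → (5.370,7.000)–(6.000,6.577)
cell (5,7): code 1110 → (5.000,7.604)–(5.370,7.000)
cell (5,8): code 1101 → (5.106,9.000)–(5.000,8.671)
cell (5,9): code 1000 → (6.000,9.689)–(5.106,9.000)
cell (6,6): code 0110 → (6.000,6.577)–(7.000,6.592)
cell (6,9): code 1001 → (7.000,9.674)–(6.000,9.689)
cell (7,6): code 0010 → (7.000,6.592)–(7.585,7.000)
cell (7,7): code 0111 → (7.585,7.000)–(8.000,7.717)
cell (7,8): code 1011 → (8.000,8.481)–(7.841,9.000)
cell (7,9): code 0001 → (7.841,9.000)–(7.000,9.674)
cell (8,7): code 0010 → (8.000,7.717)–(8.115,8.000)
cell (8,8): code 0001 → (8.115,8.000)–(8.000,8.481)
total: 14 segments, chained into 1 closed loop(s), length Σ = 10.023287

segments=14 loops=1 length=10.023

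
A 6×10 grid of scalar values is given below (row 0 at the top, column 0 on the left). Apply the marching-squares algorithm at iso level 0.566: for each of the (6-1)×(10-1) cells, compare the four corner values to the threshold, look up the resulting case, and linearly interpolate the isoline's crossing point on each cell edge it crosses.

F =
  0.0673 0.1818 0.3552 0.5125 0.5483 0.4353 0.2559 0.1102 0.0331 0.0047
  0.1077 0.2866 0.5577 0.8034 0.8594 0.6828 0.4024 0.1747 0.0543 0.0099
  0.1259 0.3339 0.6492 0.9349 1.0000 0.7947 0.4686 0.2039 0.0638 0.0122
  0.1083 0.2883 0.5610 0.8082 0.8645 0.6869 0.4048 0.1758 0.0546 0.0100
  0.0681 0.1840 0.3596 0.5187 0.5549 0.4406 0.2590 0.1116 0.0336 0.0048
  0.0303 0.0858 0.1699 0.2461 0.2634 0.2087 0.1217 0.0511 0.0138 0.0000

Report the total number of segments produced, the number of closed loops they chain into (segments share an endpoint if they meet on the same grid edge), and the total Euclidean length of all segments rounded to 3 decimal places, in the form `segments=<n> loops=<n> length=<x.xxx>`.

segments=14 loops=1 length=12.222

cell (0,2): code 0100 → (0.184,3.000)–(1.000,2.034)
cell (0,3): code 1100 → (0.057,4.000)–(0.184,3.000)
cell (0,4): code 1100 → (0.528,5.000)–(0.057,4.000)
cell (0,5): code 1000 → (1.000,5.417)–(0.528,5.000)
cell (1,1): code 0100 → (1.091,2.000)–(2.000,1.736)
cell (1,2): code 1110 → (1.000,2.034)–(1.091,2.000)
cell (1,5): code 1001 → (2.000,5.701)–(1.000,5.417)
cell (2,1): code 0010 → (2.000,1.736)–(2.943,2.000)
cell (2,2): code 0111 → (2.943,2.000)–(3.000,2.020)
cell (2,5): code 1001 → (3.000,5.429)–(2.000,5.701)
cell (3,2): code 0010 → (3.000,2.020)–(3.837,3.000)
cell (3,3): code 0011 → (3.837,3.000)–(3.964,4.000)
cell (3,4): code 0011 → (3.964,4.000)–(3.491,5.000)
cell (3,5): code 0001 → (3.491,5.000)–(3.000,5.429)
total: 14 segments, chained into 1 closed loop(s), length Σ = 12.221722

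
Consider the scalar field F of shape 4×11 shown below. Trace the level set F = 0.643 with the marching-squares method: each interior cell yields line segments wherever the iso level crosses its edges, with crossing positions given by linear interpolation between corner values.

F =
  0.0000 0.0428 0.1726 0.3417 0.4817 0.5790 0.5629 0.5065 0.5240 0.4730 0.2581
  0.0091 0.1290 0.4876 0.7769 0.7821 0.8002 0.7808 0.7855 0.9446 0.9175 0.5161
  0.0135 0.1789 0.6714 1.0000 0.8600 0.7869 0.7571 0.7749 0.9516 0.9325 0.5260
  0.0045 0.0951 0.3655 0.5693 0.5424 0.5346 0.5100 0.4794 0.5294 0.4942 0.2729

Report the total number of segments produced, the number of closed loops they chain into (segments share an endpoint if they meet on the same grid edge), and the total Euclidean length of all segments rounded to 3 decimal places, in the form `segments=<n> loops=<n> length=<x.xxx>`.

segments=20 loops=1 length=18.110

cell (0,2): code 0100 → (0.692,3.000)–(1.000,2.537)
cell (0,3): code 1100 → (0.537,4.000)–(0.692,3.000)
cell (0,4): code 1100 → (0.289,5.000)–(0.537,4.000)
cell (0,5): code 1100 → (0.368,6.000)–(0.289,5.000)
cell (0,6): code 1100 → (0.489,7.000)–(0.368,6.000)
cell (0,7): code 1100 → (0.283,8.000)–(0.489,7.000)
cell (0,8): code 1100 → (0.382,9.000)–(0.283,8.000)
cell (0,9): code 1000 → (1.000,9.684)–(0.382,9.000)
cell (1,1): code 0100 → (1.845,2.000)–(2.000,1.942)
cell (1,2): code 1110 → (1.000,2.537)–(1.845,2.000)
cell (1,9): code 1001 → (2.000,9.712)–(1.000,9.684)
cell (2,1): code 0010 → (2.000,1.942)–(2.093,2.000)
cell (2,2): code 0011 → (2.093,2.000)–(2.829,3.000)
cell (2,3): code 0011 → (2.829,3.000)–(2.683,4.000)
cell (2,4): code 0011 → (2.683,4.000)–(2.570,5.000)
cell (2,5): code 0011 → (2.570,5.000)–(2.462,6.000)
cell (2,6): code 0011 → (2.462,6.000)–(2.446,7.000)
cell (2,7): code 0011 → (2.446,7.000)–(2.731,8.000)
cell (2,8): code 0011 → (2.731,8.000)–(2.661,9.000)
cell (2,9): code 0001 → (2.661,9.000)–(2.000,9.712)
total: 20 segments, chained into 1 closed loop(s), length Σ = 18.110217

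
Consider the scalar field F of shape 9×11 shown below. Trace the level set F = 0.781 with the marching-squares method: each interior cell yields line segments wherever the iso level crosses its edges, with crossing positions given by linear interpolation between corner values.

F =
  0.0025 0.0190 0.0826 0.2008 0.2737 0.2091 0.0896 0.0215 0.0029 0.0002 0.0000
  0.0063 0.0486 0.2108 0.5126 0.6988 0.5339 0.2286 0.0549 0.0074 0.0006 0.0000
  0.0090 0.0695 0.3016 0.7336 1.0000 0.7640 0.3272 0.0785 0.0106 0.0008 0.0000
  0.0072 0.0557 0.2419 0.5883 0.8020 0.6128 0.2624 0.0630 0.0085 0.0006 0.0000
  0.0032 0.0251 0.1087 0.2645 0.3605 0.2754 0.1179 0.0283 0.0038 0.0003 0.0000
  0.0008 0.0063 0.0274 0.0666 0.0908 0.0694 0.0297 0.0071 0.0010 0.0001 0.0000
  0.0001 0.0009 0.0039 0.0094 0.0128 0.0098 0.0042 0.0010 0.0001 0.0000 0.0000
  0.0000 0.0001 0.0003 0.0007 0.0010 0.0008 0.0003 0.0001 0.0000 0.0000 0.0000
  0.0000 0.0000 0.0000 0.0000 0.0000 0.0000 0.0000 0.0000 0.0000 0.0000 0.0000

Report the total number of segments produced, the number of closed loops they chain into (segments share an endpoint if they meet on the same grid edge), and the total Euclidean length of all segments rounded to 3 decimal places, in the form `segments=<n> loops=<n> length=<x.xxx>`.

cell (1,3): code 0100 → (1.273,4.000)–(2.000,3.178)
cell (1,4): code 1000 → (2.000,4.928)–(1.273,4.000)
cell (2,3): code 0110 → (2.000,3.178)–(3.000,3.902)
cell (2,4): code 1001 → (3.000,4.111)–(2.000,4.928)
cell (3,3): code 0010 → (3.000,3.902)–(3.048,4.000)
cell (3,4): code 0001 → (3.048,4.000)–(3.000,4.111)
total: 6 segments, chained into 1 closed loop(s), length Σ = 5.032058

segments=6 loops=1 length=5.032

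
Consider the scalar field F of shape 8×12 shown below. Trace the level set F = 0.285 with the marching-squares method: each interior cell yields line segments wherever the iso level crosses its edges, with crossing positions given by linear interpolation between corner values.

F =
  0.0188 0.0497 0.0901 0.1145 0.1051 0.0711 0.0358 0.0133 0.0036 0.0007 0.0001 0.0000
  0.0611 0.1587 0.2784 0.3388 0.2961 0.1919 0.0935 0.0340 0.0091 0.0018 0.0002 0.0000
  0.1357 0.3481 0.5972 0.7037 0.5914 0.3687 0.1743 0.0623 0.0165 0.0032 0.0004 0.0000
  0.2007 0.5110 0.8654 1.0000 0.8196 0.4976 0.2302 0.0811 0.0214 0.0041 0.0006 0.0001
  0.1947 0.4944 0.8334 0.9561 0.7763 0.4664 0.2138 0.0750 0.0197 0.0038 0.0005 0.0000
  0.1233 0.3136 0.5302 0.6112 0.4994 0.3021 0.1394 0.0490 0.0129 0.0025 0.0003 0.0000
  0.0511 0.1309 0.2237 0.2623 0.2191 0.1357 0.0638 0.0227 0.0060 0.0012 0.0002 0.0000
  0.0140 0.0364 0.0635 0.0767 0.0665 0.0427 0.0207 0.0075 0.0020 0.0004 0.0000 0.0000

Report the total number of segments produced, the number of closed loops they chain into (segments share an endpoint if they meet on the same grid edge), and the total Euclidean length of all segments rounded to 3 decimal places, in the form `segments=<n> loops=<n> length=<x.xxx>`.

cell (0,2): code 0100 → (0.760,3.000)–(1.000,2.109)
cell (0,3): code 1100 → (0.942,4.000)–(0.760,3.000)
cell (0,4): code 1000 → (1.000,4.107)–(0.942,4.000)
cell (1,0): code 0100 → (1.667,1.000)–(2.000,0.703)
cell (1,1): code 1100 → (1.021,2.000)–(1.667,1.000)
cell (1,2): code 1110 → (1.000,2.109)–(1.021,2.000)
cell (1,4): code 1101 → (1.527,5.000)–(1.000,4.107)
cell (1,5): code 1000 → (2.000,5.431)–(1.527,5.000)
cell (2,0): code 0110 → (2.000,0.703)–(3.000,0.272)
cell (2,5): code 1001 → (3.000,5.795)–(2.000,5.431)
cell (3,0): code 0110 → (3.000,0.272)–(4.000,0.301)
cell (3,5): code 1001 → (4.000,5.718)–(3.000,5.795)
cell (4,0): code 0110 → (4.000,0.301)–(5.000,0.850)
cell (4,5): code 1001 → (5.000,5.105)–(4.000,5.718)
cell (5,0): code 0010 → (5.000,0.850)–(5.157,1.000)
cell (5,1): code 0011 → (5.157,1.000)–(5.800,2.000)
cell (5,2): code 0011 → (5.800,2.000)–(5.935,3.000)
cell (5,3): code 0011 → (5.935,3.000)–(5.765,4.000)
cell (5,4): code 0011 → (5.765,4.000)–(5.103,5.000)
cell (5,5): code 0001 → (5.103,5.000)–(5.000,5.105)
total: 20 segments, chained into 1 closed loop(s), length Σ = 16.731515

segments=20 loops=1 length=16.732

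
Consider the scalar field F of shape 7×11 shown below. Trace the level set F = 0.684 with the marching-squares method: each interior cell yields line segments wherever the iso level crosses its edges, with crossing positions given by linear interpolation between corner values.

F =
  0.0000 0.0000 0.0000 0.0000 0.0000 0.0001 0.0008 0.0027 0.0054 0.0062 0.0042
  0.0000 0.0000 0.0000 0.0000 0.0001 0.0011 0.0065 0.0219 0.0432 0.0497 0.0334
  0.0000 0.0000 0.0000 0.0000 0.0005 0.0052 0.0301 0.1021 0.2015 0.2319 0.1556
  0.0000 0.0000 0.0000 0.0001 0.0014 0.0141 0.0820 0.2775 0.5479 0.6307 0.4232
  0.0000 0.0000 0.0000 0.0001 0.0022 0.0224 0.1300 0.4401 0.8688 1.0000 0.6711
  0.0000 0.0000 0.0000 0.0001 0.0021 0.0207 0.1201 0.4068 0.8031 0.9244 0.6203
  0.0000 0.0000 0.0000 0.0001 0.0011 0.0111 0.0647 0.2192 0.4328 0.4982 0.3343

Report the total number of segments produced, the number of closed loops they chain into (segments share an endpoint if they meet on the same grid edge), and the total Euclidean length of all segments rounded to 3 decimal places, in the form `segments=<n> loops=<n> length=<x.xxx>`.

cell (3,7): code 0100 → (3.424,8.000)–(4.000,7.569)
cell (3,8): code 1100 → (3.144,9.000)–(3.424,8.000)
cell (3,9): code 1000 → (4.000,9.961)–(3.144,9.000)
cell (4,7): code 0110 → (4.000,7.569)–(5.000,7.699)
cell (4,9): code 1001 → (5.000,9.791)–(4.000,9.961)
cell (5,7): code 0010 → (5.000,7.699)–(5.322,8.000)
cell (5,8): code 0011 → (5.322,8.000)–(5.564,9.000)
cell (5,9): code 0001 → (5.564,9.000)–(5.000,9.791)
total: 8 segments, chained into 1 closed loop(s), length Σ = 7.507481

segments=8 loops=1 length=7.507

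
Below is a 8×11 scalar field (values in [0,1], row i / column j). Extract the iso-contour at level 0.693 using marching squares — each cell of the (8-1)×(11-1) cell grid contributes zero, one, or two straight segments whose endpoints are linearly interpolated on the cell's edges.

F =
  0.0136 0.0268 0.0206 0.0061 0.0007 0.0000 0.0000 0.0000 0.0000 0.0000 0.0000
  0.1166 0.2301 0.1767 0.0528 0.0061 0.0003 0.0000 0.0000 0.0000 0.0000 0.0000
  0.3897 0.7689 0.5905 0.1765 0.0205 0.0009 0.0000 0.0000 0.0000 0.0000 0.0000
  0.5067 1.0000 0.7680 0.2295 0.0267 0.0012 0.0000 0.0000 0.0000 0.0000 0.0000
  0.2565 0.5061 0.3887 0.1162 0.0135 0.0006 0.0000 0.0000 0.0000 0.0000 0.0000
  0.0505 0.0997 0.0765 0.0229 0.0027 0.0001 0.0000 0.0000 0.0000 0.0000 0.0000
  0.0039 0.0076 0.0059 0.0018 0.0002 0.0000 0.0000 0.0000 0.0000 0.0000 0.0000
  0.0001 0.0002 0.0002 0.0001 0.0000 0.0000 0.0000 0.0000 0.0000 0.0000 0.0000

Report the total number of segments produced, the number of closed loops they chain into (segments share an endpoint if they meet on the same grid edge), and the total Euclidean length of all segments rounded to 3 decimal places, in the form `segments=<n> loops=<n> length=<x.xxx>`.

segments=8 loops=1 length=5.245

cell (1,0): code 0100 → (1.859,1.000)–(2.000,0.800)
cell (1,1): code 1000 → (2.000,1.425)–(1.859,1.000)
cell (2,0): code 0110 → (2.000,0.800)–(3.000,0.378)
cell (2,1): code 1101 → (2.577,2.000)–(2.000,1.425)
cell (2,2): code 1000 → (3.000,2.139)–(2.577,2.000)
cell (3,0): code 0010 → (3.000,0.378)–(3.622,1.000)
cell (3,1): code 0011 → (3.622,1.000)–(3.198,2.000)
cell (3,2): code 0001 → (3.198,2.000)–(3.000,2.139)
total: 8 segments, chained into 1 closed loop(s), length Σ = 5.245450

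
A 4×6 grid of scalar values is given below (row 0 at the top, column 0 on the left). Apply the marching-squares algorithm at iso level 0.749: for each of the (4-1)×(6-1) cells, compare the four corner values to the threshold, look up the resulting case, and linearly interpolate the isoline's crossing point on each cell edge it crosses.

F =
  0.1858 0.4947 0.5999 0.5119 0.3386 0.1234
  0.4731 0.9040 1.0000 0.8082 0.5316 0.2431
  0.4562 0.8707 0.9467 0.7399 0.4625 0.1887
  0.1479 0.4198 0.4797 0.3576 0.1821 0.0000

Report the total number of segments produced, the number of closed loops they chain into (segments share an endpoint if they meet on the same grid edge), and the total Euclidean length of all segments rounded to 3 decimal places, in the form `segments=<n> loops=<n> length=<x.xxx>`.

cell (0,0): code 0100 → (0.621,1.000)–(1.000,0.640)
cell (0,1): code 1100 → (0.373,2.000)–(0.621,1.000)
cell (0,2): code 1100 → (0.800,3.000)–(0.373,2.000)
cell (0,3): code 1000 → (1.000,3.214)–(0.800,3.000)
cell (1,0): code 0110 → (1.000,0.640)–(2.000,0.706)
cell (1,2): code 1011 → (2.000,2.956)–(1.867,3.000)
cell (1,3): code 0001 → (1.867,3.000)–(1.000,3.214)
cell (2,0): code 0010 → (2.000,0.706)–(2.270,1.000)
cell (2,1): code 0011 → (2.270,1.000)–(2.423,2.000)
cell (2,2): code 0001 → (2.423,2.000)–(2.000,2.956)
total: 10 segments, chained into 1 closed loop(s), length Σ = 7.424459

segments=10 loops=1 length=7.424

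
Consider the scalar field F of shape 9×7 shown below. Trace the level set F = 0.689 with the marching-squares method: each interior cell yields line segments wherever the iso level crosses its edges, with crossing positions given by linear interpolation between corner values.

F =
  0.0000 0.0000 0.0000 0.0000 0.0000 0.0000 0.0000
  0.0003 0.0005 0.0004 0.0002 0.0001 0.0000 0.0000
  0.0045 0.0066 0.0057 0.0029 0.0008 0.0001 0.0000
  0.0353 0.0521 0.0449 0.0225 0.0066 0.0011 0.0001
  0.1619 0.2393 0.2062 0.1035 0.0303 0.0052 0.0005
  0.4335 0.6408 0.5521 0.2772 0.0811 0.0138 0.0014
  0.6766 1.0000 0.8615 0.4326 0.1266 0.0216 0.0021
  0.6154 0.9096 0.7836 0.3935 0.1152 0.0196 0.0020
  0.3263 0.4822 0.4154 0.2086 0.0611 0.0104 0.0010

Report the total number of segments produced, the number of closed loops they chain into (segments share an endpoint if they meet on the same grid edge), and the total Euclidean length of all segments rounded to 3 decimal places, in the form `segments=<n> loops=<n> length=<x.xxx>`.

cell (5,0): code 0100 → (5.134,1.000)–(6.000,0.038)
cell (5,1): code 1100 → (5.442,2.000)–(5.134,1.000)
cell (5,2): code 1000 → (6.000,2.402)–(5.442,2.000)
cell (6,0): code 0110 → (6.000,0.038)–(7.000,0.250)
cell (6,2): code 1001 → (7.000,2.243)–(6.000,2.402)
cell (7,0): code 0010 → (7.000,0.250)–(7.516,1.000)
cell (7,1): code 0011 → (7.516,1.000)–(7.257,2.000)
cell (7,2): code 0001 → (7.257,2.000)–(7.000,2.243)
total: 8 segments, chained into 1 closed loop(s), length Σ = 7.359400

segments=8 loops=1 length=7.359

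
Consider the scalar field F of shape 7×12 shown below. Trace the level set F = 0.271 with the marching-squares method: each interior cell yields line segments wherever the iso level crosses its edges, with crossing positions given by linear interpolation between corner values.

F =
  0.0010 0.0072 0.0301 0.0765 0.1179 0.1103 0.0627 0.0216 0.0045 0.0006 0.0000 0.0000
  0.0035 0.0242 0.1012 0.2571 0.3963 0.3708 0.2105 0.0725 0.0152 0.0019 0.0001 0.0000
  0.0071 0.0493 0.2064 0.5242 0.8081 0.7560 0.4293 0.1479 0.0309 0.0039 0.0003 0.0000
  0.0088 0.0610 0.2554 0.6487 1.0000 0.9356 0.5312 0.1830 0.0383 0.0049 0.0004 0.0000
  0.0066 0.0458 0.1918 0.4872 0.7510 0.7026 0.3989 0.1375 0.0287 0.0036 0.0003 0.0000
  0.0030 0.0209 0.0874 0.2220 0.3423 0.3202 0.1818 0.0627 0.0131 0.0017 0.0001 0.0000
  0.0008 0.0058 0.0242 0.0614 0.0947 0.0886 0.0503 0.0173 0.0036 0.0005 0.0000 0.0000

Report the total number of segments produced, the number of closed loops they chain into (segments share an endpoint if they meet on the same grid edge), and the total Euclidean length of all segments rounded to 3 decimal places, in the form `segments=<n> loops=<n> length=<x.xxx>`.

cell (0,3): code 0100 → (0.550,4.000)–(1.000,3.100)
cell (0,4): code 1100 → (0.617,5.000)–(0.550,4.000)
cell (0,5): code 1000 → (1.000,5.623)–(0.617,5.000)
cell (1,2): code 0100 → (1.052,3.000)–(2.000,2.203)
cell (1,3): code 1110 → (1.000,3.100)–(1.052,3.000)
cell (1,5): code 1101 → (1.277,6.000)–(1.000,5.623)
cell (1,6): code 1000 → (2.000,6.563)–(1.277,6.000)
cell (2,2): code 0110 → (2.000,2.203)–(3.000,2.040)
cell (2,6): code 1001 → (3.000,6.747)–(2.000,6.563)
cell (3,2): code 0110 → (3.000,2.040)–(4.000,2.268)
cell (3,6): code 1001 → (4.000,6.489)–(3.000,6.747)
cell (4,2): code 0010 → (4.000,2.268)–(4.815,3.000)
cell (4,3): code 0111 → (4.815,3.000)–(5.000,3.407)
cell (4,5): code 1011 → (5.000,5.355)–(4.589,6.000)
cell (4,6): code 0001 → (4.589,6.000)–(4.000,6.489)
cell (5,3): code 0010 → (5.000,3.407)–(5.288,4.000)
cell (5,4): code 0011 → (5.288,4.000)–(5.212,5.000)
cell (5,5): code 0001 → (5.212,5.000)–(5.000,5.355)
total: 18 segments, chained into 1 closed loop(s), length Σ = 14.712496

segments=18 loops=1 length=14.712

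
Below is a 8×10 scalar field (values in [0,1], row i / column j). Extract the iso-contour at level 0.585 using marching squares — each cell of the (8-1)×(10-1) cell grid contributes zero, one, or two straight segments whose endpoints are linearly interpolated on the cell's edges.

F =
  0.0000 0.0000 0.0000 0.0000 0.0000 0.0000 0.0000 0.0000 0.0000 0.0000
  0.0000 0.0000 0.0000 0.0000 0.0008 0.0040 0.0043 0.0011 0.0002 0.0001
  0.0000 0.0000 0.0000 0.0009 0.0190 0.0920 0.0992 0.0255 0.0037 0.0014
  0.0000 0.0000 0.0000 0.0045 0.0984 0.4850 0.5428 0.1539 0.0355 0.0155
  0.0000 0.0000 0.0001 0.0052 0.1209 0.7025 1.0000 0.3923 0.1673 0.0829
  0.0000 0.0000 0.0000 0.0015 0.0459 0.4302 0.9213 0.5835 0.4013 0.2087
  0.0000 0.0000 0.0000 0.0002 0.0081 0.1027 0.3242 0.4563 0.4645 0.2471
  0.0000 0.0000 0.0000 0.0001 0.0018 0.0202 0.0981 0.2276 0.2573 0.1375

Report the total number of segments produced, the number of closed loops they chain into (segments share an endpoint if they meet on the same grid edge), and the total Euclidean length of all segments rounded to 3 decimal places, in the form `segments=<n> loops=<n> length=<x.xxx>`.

segments=8 loops=1 length=6.983

cell (3,4): code 0100 → (3.460,5.000)–(4.000,4.798)
cell (3,5): code 1100 → (3.092,6.000)–(3.460,5.000)
cell (3,6): code 1000 → (4.000,6.683)–(3.092,6.000)
cell (4,4): code 0010 → (4.000,4.798)–(4.432,5.000)
cell (4,5): code 0111 → (4.432,5.000)–(5.000,5.315)
cell (4,6): code 1001 → (5.000,6.996)–(4.000,6.683)
cell (5,5): code 0010 → (5.000,5.315)–(5.563,6.000)
cell (5,6): code 0001 → (5.563,6.000)–(5.000,6.996)
total: 8 segments, chained into 1 closed loop(s), length Σ = 6.982771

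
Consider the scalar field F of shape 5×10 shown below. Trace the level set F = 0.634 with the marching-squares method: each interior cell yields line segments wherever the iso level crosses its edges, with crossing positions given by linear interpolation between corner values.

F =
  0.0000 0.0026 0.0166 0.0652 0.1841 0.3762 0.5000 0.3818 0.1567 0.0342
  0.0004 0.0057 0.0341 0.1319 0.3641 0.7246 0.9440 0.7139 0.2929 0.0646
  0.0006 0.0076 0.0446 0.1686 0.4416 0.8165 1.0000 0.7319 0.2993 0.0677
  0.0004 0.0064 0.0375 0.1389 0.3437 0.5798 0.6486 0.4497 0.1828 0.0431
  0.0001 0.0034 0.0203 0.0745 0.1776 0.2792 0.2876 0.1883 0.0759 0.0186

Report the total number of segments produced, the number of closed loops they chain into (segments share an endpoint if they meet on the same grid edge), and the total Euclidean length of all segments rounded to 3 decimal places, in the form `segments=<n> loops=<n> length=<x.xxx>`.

segments=12 loops=1 length=8.467

cell (0,4): code 0100 → (0.740,5.000)–(1.000,4.749)
cell (0,5): code 1100 → (0.302,6.000)–(0.740,5.000)
cell (0,6): code 1100 → (0.759,7.000)–(0.302,6.000)
cell (0,7): code 1000 → (1.000,7.190)–(0.759,7.000)
cell (1,4): code 0110 → (1.000,4.749)–(2.000,4.513)
cell (1,7): code 1001 → (2.000,7.226)–(1.000,7.190)
cell (2,4): code 0010 → (2.000,4.513)–(2.771,5.000)
cell (2,5): code 0111 → (2.771,5.000)–(3.000,5.788)
cell (2,6): code 1011 → (3.000,6.073)–(2.347,7.000)
cell (2,7): code 0001 → (2.347,7.000)–(2.000,7.226)
cell (3,5): code 0010 → (3.000,5.788)–(3.040,6.000)
cell (3,6): code 0001 → (3.040,6.000)–(3.000,6.073)
total: 12 segments, chained into 1 closed loop(s), length Σ = 8.467492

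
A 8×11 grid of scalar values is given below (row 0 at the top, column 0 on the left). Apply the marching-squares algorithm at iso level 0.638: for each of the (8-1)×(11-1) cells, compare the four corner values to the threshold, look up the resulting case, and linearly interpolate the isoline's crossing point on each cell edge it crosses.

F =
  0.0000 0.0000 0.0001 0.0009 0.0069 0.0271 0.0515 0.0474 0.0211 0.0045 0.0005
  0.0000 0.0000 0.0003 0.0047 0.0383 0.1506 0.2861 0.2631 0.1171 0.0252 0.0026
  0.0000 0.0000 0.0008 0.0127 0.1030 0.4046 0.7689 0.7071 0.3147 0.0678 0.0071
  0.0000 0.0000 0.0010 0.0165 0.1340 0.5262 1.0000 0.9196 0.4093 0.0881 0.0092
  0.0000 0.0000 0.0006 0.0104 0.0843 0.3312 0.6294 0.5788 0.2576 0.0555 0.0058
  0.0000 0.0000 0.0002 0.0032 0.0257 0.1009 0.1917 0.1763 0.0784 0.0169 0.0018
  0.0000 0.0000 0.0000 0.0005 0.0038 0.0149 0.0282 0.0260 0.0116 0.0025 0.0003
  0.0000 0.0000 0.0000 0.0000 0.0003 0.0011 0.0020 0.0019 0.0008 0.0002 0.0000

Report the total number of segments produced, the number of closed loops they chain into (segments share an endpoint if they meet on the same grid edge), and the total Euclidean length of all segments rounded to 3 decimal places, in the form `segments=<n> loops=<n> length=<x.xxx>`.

cell (1,5): code 0100 → (1.729,6.000)–(2.000,5.641)
cell (1,6): code 1100 → (1.844,7.000)–(1.729,6.000)
cell (1,7): code 1000 → (2.000,7.176)–(1.844,7.000)
cell (2,5): code 0110 → (2.000,5.641)–(3.000,5.236)
cell (2,7): code 1001 → (3.000,7.552)–(2.000,7.176)
cell (3,5): code 0010 → (3.000,5.236)–(3.977,6.000)
cell (3,6): code 0011 → (3.977,6.000)–(3.826,7.000)
cell (3,7): code 0001 → (3.826,7.000)–(3.000,7.552)
total: 8 segments, chained into 1 closed loop(s), length Σ = 7.083837

segments=8 loops=1 length=7.084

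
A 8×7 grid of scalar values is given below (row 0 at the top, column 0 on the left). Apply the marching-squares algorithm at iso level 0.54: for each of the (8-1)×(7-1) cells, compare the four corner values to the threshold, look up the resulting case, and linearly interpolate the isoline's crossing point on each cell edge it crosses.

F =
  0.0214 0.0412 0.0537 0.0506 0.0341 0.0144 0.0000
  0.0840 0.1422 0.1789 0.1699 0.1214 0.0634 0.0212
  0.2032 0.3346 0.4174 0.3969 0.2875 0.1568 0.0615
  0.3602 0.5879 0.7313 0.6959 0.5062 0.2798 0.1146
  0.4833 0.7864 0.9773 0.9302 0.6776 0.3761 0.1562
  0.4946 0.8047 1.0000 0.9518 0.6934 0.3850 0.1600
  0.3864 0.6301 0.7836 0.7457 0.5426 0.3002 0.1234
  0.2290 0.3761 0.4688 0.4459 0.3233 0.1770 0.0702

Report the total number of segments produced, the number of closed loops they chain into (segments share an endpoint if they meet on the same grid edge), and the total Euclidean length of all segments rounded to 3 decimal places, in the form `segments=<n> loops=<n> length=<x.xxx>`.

cell (2,0): code 0100 → (2.811,1.000)–(3.000,0.790)
cell (2,1): code 1100 → (2.391,2.000)–(2.811,1.000)
cell (2,2): code 1100 → (2.479,3.000)–(2.391,2.000)
cell (2,3): code 1000 → (3.000,3.822)–(2.479,3.000)
cell (3,0): code 0110 → (3.000,0.790)–(4.000,0.187)
cell (3,3): code 1101 → (3.197,4.000)–(3.000,3.822)
cell (3,4): code 1000 → (4.000,4.456)–(3.197,4.000)
cell (4,0): code 0110 → (4.000,0.187)–(5.000,0.146)
cell (4,4): code 1001 → (5.000,4.497)–(4.000,4.456)
cell (5,0): code 0110 → (5.000,0.146)–(6.000,0.630)
cell (5,4): code 1001 → (6.000,4.011)–(5.000,4.497)
cell (6,0): code 0010 → (6.000,0.630)–(6.355,1.000)
cell (6,1): code 0011 → (6.355,1.000)–(6.774,2.000)
cell (6,2): code 0011 → (6.774,2.000)–(6.686,3.000)
cell (6,3): code 0011 → (6.686,3.000)–(6.012,4.000)
cell (6,4): code 0001 → (6.012,4.000)–(6.000,4.011)
total: 16 segments, chained into 1 closed loop(s), length Σ = 13.748769

segments=16 loops=1 length=13.749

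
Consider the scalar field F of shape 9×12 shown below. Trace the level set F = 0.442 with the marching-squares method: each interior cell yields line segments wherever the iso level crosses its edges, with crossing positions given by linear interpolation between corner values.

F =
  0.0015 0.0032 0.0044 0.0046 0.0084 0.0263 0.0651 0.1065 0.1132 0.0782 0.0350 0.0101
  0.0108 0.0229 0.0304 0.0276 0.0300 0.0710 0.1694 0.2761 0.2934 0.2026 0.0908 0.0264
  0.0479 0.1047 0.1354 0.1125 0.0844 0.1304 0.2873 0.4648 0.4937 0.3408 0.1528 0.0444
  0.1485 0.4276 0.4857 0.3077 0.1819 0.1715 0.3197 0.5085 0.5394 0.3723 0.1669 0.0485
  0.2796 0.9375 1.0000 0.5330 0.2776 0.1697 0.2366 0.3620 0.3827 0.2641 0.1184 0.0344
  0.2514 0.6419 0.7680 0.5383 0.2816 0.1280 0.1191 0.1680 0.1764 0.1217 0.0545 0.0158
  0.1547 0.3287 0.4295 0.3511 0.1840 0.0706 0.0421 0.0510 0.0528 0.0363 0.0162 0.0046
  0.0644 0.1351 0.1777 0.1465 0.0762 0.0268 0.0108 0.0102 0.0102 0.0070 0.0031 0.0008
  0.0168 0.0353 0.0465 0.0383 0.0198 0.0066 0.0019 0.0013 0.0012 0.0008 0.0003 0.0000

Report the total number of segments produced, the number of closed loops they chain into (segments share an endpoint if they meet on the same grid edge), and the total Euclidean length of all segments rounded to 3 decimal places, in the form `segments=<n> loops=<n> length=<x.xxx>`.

segments=20 loops=2 length=15.754

cell (1,6): code 0100 → (1.879,7.000)–(2.000,6.872)
cell (1,7): code 1100 → (1.742,8.000)–(1.879,7.000)
cell (1,8): code 1000 → (2.000,8.338)–(1.742,8.000)
cell (2,1): code 0100 → (2.875,2.000)–(3.000,1.248)
cell (2,2): code 1000 → (3.000,2.246)–(2.875,2.000)
cell (2,6): code 0110 → (2.000,6.872)–(3.000,6.648)
cell (2,8): code 1001 → (3.000,8.583)–(2.000,8.338)
cell (3,0): code 0100 → (3.028,1.000)–(4.000,0.247)
cell (3,1): code 1110 → (3.000,1.248)–(3.028,1.000)
cell (3,2): code 1101 → (3.596,3.000)–(3.000,2.246)
cell (3,3): code 1000 → (4.000,3.356)–(3.596,3.000)
cell (3,6): code 0010 → (3.000,6.648)–(3.454,7.000)
cell (3,7): code 0011 → (3.454,7.000)–(3.622,8.000)
cell (3,8): code 0001 → (3.622,8.000)–(3.000,8.583)
cell (4,0): code 0110 → (4.000,0.247)–(5.000,0.488)
cell (4,3): code 1001 → (5.000,3.375)–(4.000,3.356)
cell (5,0): code 0010 → (5.000,0.488)–(5.638,1.000)
cell (5,1): code 0011 → (5.638,1.000)–(5.963,2.000)
cell (5,2): code 0011 → (5.963,2.000)–(5.514,3.000)
cell (5,3): code 0001 → (5.514,3.000)–(5.000,3.375)
total: 20 segments, chained into 2 closed loop(s), length Σ = 15.754051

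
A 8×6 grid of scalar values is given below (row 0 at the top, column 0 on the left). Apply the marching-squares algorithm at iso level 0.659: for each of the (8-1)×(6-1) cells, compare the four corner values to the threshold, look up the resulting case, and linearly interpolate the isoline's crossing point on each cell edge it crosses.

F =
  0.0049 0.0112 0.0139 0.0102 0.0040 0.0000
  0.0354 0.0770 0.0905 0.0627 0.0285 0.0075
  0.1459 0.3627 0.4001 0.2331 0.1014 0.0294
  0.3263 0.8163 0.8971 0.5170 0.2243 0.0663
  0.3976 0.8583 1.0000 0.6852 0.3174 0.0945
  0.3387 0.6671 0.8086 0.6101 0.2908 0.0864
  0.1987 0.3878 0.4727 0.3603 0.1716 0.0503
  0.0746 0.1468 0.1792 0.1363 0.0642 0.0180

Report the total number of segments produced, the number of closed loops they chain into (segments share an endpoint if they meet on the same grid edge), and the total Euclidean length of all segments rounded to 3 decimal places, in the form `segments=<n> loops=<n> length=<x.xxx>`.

cell (2,0): code 0100 → (2.653,1.000)–(3.000,0.679)
cell (2,1): code 1100 → (2.521,2.000)–(2.653,1.000)
cell (2,2): code 1000 → (3.000,2.626)–(2.521,2.000)
cell (3,0): code 0110 → (3.000,0.679)–(4.000,0.567)
cell (3,2): code 1101 → (3.844,3.000)–(3.000,2.626)
cell (3,3): code 1000 → (4.000,3.071)–(3.844,3.000)
cell (4,0): code 0110 → (4.000,0.567)–(5.000,0.975)
cell (4,2): code 1011 → (5.000,2.754)–(4.349,3.000)
cell (4,3): code 0001 → (4.349,3.000)–(4.000,3.071)
cell (5,0): code 0010 → (5.000,0.975)–(5.029,1.000)
cell (5,1): code 0011 → (5.029,1.000)–(5.445,2.000)
cell (5,2): code 0001 → (5.445,2.000)–(5.000,2.754)
total: 12 segments, chained into 1 closed loop(s), length Σ = 8.499520

segments=12 loops=1 length=8.500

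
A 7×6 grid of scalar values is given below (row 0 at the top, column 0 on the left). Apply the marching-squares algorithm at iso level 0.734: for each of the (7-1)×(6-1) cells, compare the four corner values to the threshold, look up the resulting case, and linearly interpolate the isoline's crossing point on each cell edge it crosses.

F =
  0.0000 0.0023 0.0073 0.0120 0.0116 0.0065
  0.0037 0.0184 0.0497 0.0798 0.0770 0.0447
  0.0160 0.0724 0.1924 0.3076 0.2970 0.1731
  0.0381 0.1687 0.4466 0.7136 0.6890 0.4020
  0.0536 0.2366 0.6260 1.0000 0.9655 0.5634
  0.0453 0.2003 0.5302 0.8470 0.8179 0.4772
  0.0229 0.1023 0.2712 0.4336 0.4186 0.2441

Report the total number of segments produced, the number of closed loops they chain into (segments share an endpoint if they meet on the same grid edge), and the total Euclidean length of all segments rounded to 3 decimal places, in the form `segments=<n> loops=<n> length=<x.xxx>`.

segments=8 loops=1 length=7.079

cell (3,2): code 0100 → (3.071,3.000)–(4.000,2.289)
cell (3,3): code 1100 → (3.163,4.000)–(3.071,3.000)
cell (3,4): code 1000 → (4.000,4.576)–(3.163,4.000)
cell (4,2): code 0110 → (4.000,2.289)–(5.000,2.643)
cell (4,4): code 1001 → (5.000,4.246)–(4.000,4.576)
cell (5,2): code 0010 → (5.000,2.643)–(5.273,3.000)
cell (5,3): code 0011 → (5.273,3.000)–(5.210,4.000)
cell (5,4): code 0001 → (5.210,4.000)–(5.000,4.246)
total: 8 segments, chained into 1 closed loop(s), length Σ = 7.079052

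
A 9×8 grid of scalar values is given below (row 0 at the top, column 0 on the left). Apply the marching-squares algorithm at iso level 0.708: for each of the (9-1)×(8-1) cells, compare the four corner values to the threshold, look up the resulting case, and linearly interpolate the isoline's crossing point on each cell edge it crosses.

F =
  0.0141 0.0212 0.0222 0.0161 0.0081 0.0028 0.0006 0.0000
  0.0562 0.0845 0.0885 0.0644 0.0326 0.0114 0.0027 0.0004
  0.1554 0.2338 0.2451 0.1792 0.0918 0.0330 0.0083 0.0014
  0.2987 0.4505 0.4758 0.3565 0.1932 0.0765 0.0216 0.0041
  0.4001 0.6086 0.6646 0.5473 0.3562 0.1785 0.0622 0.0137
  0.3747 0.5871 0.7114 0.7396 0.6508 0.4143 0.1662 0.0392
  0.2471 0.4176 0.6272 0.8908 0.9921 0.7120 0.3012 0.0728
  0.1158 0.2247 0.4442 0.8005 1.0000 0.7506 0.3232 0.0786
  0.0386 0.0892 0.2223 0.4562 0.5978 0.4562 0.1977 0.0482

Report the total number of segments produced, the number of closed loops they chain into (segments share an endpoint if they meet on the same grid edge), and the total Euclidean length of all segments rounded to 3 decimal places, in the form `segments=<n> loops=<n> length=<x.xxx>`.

cell (4,1): code 0100 → (4.927,2.000)–(5.000,1.973)
cell (4,2): code 1100 → (4.836,3.000)–(4.927,2.000)
cell (4,3): code 1000 → (5.000,3.356)–(4.836,3.000)
cell (5,1): code 0010 → (5.000,1.973)–(5.040,2.000)
cell (5,2): code 0111 → (5.040,2.000)–(6.000,2.307)
cell (5,3): code 1101 → (5.168,4.000)–(5.000,3.356)
cell (5,4): code 1100 → (5.987,5.000)–(5.168,4.000)
cell (5,5): code 1000 → (6.000,5.010)–(5.987,5.000)
cell (6,2): code 0110 → (6.000,2.307)–(7.000,2.740)
cell (6,5): code 1001 → (7.000,5.100)–(6.000,5.010)
cell (7,2): code 0010 → (7.000,2.740)–(7.269,3.000)
cell (7,3): code 0011 → (7.269,3.000)–(7.726,4.000)
cell (7,4): code 0011 → (7.726,4.000)–(7.145,5.000)
cell (7,5): code 0001 → (7.145,5.000)–(7.000,5.100)
total: 14 segments, chained into 1 closed loop(s), length Σ = 9.404399

segments=14 loops=1 length=9.404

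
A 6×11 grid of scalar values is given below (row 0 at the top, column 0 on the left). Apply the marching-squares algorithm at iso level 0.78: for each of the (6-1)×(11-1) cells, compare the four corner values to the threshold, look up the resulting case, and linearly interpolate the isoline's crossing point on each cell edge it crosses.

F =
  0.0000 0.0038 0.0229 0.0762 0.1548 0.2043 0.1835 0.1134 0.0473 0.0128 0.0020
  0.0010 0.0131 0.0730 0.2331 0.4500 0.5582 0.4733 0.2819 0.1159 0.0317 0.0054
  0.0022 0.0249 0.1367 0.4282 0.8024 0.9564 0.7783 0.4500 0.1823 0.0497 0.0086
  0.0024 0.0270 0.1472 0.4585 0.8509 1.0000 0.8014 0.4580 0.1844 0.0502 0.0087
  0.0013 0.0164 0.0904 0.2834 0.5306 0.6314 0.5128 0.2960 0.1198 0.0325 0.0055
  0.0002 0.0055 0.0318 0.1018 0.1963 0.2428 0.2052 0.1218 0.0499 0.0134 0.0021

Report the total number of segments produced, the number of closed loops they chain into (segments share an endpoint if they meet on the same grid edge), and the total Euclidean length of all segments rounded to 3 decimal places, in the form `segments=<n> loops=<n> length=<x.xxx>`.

cell (1,3): code 0100 → (1.936,4.000)–(2.000,3.940)
cell (1,4): code 1100 → (1.557,5.000)–(1.936,4.000)
cell (1,5): code 1000 → (2.000,5.990)–(1.557,5.000)
cell (2,3): code 0110 → (2.000,3.940)–(3.000,3.819)
cell (2,5): code 1101 → (2.074,6.000)–(2.000,5.990)
cell (2,6): code 1000 → (3.000,6.062)–(2.074,6.000)
cell (3,3): code 0010 → (3.000,3.819)–(3.221,4.000)
cell (3,4): code 0011 → (3.221,4.000)–(3.597,5.000)
cell (3,5): code 0011 → (3.597,5.000)–(3.074,6.000)
cell (3,6): code 0001 → (3.074,6.000)–(3.000,6.062)
total: 10 segments, chained into 1 closed loop(s), length Σ = 6.831009

segments=10 loops=1 length=6.831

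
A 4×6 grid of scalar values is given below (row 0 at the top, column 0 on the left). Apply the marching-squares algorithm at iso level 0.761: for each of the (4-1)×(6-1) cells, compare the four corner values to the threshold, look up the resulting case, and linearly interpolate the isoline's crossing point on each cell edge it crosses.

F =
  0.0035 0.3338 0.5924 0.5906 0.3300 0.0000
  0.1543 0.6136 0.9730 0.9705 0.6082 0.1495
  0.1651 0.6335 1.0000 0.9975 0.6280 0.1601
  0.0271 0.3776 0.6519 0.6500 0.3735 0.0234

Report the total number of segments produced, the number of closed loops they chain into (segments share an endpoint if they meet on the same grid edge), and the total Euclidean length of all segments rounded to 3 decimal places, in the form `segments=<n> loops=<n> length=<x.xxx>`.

cell (0,1): code 0100 → (0.443,2.000)–(1.000,1.410)
cell (0,2): code 1100 → (0.449,3.000)–(0.443,2.000)
cell (0,3): code 1000 → (1.000,3.578)–(0.449,3.000)
cell (1,1): code 0110 → (1.000,1.410)–(2.000,1.348)
cell (1,3): code 1001 → (2.000,3.640)–(1.000,3.578)
cell (2,1): code 0010 → (2.000,1.348)–(2.687,2.000)
cell (2,2): code 0011 → (2.687,2.000)–(2.681,3.000)
cell (2,3): code 0001 → (2.681,3.000)–(2.000,3.640)
total: 8 segments, chained into 1 closed loop(s), length Σ = 7.495415

segments=8 loops=1 length=7.495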